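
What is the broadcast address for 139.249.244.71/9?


Network: 139.128.0.0/9
Host bits = 23
Set all host bits to 1:
Broadcast: 139.255.255.255


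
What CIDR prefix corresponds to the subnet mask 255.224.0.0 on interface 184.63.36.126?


Binary: 11111111.11100000.00000000.00000000
Count leading 1s
Prefix: /11


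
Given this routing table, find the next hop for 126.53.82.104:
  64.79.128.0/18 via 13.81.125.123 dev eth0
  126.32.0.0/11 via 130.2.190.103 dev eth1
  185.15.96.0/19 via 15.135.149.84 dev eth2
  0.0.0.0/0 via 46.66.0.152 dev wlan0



Longest prefix match for 126.53.82.104:
  /18 64.79.128.0: no
  /11 126.32.0.0: MATCH
  /19 185.15.96.0: no
  /0 0.0.0.0: MATCH
Selected: next-hop 130.2.190.103 via eth1 (matched /11)


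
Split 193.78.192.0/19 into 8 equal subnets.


New prefix = 19 + 3 = 22
Each subnet has 1024 addresses
  193.78.192.0/22
  193.78.196.0/22
  193.78.200.0/22
  193.78.204.0/22
  193.78.208.0/22
  193.78.212.0/22
  193.78.216.0/22
  193.78.220.0/22
Subnets: 193.78.192.0/22, 193.78.196.0/22, 193.78.200.0/22, 193.78.204.0/22, 193.78.208.0/22, 193.78.212.0/22, 193.78.216.0/22, 193.78.220.0/22


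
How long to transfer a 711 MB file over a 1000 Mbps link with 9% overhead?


Effective throughput = 1000 * (1 - 9/100) = 910 Mbps
File size in Mb = 711 * 8 = 5688 Mb
Time = 5688 / 910
Time = 6.2505 seconds


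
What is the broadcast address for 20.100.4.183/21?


Network: 20.100.0.0/21
Host bits = 11
Set all host bits to 1:
Broadcast: 20.100.7.255


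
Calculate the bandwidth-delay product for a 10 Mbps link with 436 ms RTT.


BDP = bandwidth * RTT
= 10 Mbps * 436 ms
= 10 * 1e6 * 436 / 1000 bits
= 4360000 bits
= 545000 bytes
= 532.2266 KB
BDP = 4360000 bits (545000 bytes)


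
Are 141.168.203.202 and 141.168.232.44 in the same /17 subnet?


Mask: 255.255.128.0
141.168.203.202 AND mask = 141.168.128.0
141.168.232.44 AND mask = 141.168.128.0
Yes, same subnet (141.168.128.0)


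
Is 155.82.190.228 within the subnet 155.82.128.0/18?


Subnet network: 155.82.128.0
Test IP AND mask: 155.82.128.0
Yes, 155.82.190.228 is in 155.82.128.0/18


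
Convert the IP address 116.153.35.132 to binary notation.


116 = 01110100
153 = 10011001
35 = 00100011
132 = 10000100
Binary: 01110100.10011001.00100011.10000100


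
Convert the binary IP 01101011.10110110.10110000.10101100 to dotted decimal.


01101011 = 107
10110110 = 182
10110000 = 176
10101100 = 172
IP: 107.182.176.172


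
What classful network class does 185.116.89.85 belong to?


First octet: 185
Binary: 10111001
10xxxxxx -> Class B (128-191)
Class B, default mask 255.255.0.0 (/16)


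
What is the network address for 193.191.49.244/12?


IP:   11000001.10111111.00110001.11110100
Mask: 11111111.11110000.00000000.00000000
AND operation:
Net:  11000001.10110000.00000000.00000000
Network: 193.176.0.0/12


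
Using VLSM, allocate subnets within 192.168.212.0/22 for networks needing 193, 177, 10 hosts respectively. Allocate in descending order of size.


193 hosts -> /24 (254 usable): 192.168.212.0/24
177 hosts -> /24 (254 usable): 192.168.213.0/24
10 hosts -> /28 (14 usable): 192.168.214.0/28
Allocation: 192.168.212.0/24 (193 hosts, 254 usable); 192.168.213.0/24 (177 hosts, 254 usable); 192.168.214.0/28 (10 hosts, 14 usable)


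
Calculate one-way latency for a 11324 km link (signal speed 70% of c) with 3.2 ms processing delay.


Speed = 0.7 * 3e5 km/s = 210000 km/s
Propagation delay = 11324 / 210000 = 0.0539 s = 53.9238 ms
Processing delay = 3.2 ms
Total one-way latency = 57.1238 ms


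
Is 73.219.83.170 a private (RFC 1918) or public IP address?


RFC 1918 private ranges:
  10.0.0.0/8 (10.0.0.0 - 10.255.255.255)
  172.16.0.0/12 (172.16.0.0 - 172.31.255.255)
  192.168.0.0/16 (192.168.0.0 - 192.168.255.255)
Public (not in any RFC 1918 range)


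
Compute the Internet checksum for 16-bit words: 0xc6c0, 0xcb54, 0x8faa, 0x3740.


Sum all words (with carry folding):
+ 0xc6c0 = 0xc6c0
+ 0xcb54 = 0x9215
+ 0x8faa = 0x21c0
+ 0x3740 = 0x5900
One's complement: ~0x5900
Checksum = 0xa6ff


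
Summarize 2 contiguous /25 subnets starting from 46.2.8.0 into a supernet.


Original prefix: /25
Number of subnets: 2 = 2^1
New prefix = 25 - 1 = 24
Supernet: 46.2.8.0/24


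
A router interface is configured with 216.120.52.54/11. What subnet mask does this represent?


/11 means 11 network bits, 21 host bits
Binary: 11111111111000000000000000000000
Mask: 255.224.0.0


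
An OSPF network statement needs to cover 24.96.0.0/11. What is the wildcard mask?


Subnet mask: 255.224.0.0
Wildcard = 255.255.255.255 - subnet mask
255 - 255 = 0
255 - 224 = 31
255 - 0 = 255
255 - 0 = 255
Wildcard: 0.31.255.255


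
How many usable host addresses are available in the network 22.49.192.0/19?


Host bits = 32 - 19 = 13
Total addresses = 2^13 = 8192
Usable = total - 2 (network and broadcast)
Usable hosts: 8190


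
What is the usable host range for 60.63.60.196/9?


Network: 60.0.0.0
Broadcast: 60.127.255.255
First usable = network + 1
Last usable = broadcast - 1
Range: 60.0.0.1 to 60.127.255.254


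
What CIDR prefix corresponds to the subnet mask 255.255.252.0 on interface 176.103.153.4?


Binary: 11111111.11111111.11111100.00000000
Count leading 1s
Prefix: /22


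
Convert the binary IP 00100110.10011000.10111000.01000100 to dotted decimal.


00100110 = 38
10011000 = 152
10111000 = 184
01000100 = 68
IP: 38.152.184.68


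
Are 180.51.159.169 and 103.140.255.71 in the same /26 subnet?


Mask: 255.255.255.192
180.51.159.169 AND mask = 180.51.159.128
103.140.255.71 AND mask = 103.140.255.64
No, different subnets (180.51.159.128 vs 103.140.255.64)


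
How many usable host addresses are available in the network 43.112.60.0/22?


Host bits = 32 - 22 = 10
Total addresses = 2^10 = 1024
Usable = total - 2 (network and broadcast)
Usable hosts: 1022


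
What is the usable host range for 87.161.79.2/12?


Network: 87.160.0.0
Broadcast: 87.175.255.255
First usable = network + 1
Last usable = broadcast - 1
Range: 87.160.0.1 to 87.175.255.254


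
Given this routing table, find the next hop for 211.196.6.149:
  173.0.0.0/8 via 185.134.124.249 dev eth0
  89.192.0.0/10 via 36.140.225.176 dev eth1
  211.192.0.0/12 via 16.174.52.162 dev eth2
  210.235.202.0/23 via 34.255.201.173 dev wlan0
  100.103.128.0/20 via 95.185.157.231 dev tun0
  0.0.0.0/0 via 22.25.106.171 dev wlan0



Longest prefix match for 211.196.6.149:
  /8 173.0.0.0: no
  /10 89.192.0.0: no
  /12 211.192.0.0: MATCH
  /23 210.235.202.0: no
  /20 100.103.128.0: no
  /0 0.0.0.0: MATCH
Selected: next-hop 16.174.52.162 via eth2 (matched /12)


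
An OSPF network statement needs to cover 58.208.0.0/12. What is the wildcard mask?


Subnet mask: 255.240.0.0
Wildcard = 255.255.255.255 - subnet mask
255 - 255 = 0
255 - 240 = 15
255 - 0 = 255
255 - 0 = 255
Wildcard: 0.15.255.255


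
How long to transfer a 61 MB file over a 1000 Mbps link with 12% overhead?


Effective throughput = 1000 * (1 - 12/100) = 880 Mbps
File size in Mb = 61 * 8 = 488 Mb
Time = 488 / 880
Time = 0.5545 seconds


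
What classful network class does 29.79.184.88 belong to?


First octet: 29
Binary: 00011101
0xxxxxxx -> Class A (1-126)
Class A, default mask 255.0.0.0 (/8)


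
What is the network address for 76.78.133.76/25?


IP:   01001100.01001110.10000101.01001100
Mask: 11111111.11111111.11111111.10000000
AND operation:
Net:  01001100.01001110.10000101.00000000
Network: 76.78.133.0/25


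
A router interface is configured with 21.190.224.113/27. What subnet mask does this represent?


/27 means 27 network bits, 5 host bits
Binary: 11111111111111111111111111100000
Mask: 255.255.255.224


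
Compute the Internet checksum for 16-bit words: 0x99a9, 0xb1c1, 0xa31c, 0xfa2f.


Sum all words (with carry folding):
+ 0x99a9 = 0x99a9
+ 0xb1c1 = 0x4b6b
+ 0xa31c = 0xee87
+ 0xfa2f = 0xe8b7
One's complement: ~0xe8b7
Checksum = 0x1748


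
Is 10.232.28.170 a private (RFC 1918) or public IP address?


RFC 1918 private ranges:
  10.0.0.0/8 (10.0.0.0 - 10.255.255.255)
  172.16.0.0/12 (172.16.0.0 - 172.31.255.255)
  192.168.0.0/16 (192.168.0.0 - 192.168.255.255)
Private (in 10.0.0.0/8)


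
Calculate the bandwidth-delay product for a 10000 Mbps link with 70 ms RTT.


BDP = bandwidth * RTT
= 10000 Mbps * 70 ms
= 10000 * 1e6 * 70 / 1000 bits
= 700000000 bits
= 87500000 bytes
= 85449.2188 KB
BDP = 700000000 bits (87500000 bytes)


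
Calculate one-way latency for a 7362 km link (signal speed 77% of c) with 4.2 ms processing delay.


Speed = 0.77 * 3e5 km/s = 231000 km/s
Propagation delay = 7362 / 231000 = 0.0319 s = 31.8701 ms
Processing delay = 4.2 ms
Total one-way latency = 36.0701 ms


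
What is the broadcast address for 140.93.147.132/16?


Network: 140.93.0.0/16
Host bits = 16
Set all host bits to 1:
Broadcast: 140.93.255.255


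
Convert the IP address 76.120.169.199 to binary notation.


76 = 01001100
120 = 01111000
169 = 10101001
199 = 11000111
Binary: 01001100.01111000.10101001.11000111


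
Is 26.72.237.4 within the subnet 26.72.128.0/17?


Subnet network: 26.72.128.0
Test IP AND mask: 26.72.128.0
Yes, 26.72.237.4 is in 26.72.128.0/17


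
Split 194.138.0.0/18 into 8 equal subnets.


New prefix = 18 + 3 = 21
Each subnet has 2048 addresses
  194.138.0.0/21
  194.138.8.0/21
  194.138.16.0/21
  194.138.24.0/21
  194.138.32.0/21
  194.138.40.0/21
  194.138.48.0/21
  194.138.56.0/21
Subnets: 194.138.0.0/21, 194.138.8.0/21, 194.138.16.0/21, 194.138.24.0/21, 194.138.32.0/21, 194.138.40.0/21, 194.138.48.0/21, 194.138.56.0/21


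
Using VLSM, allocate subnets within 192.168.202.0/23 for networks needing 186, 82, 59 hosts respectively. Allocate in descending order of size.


186 hosts -> /24 (254 usable): 192.168.202.0/24
82 hosts -> /25 (126 usable): 192.168.203.0/25
59 hosts -> /26 (62 usable): 192.168.203.128/26
Allocation: 192.168.202.0/24 (186 hosts, 254 usable); 192.168.203.0/25 (82 hosts, 126 usable); 192.168.203.128/26 (59 hosts, 62 usable)


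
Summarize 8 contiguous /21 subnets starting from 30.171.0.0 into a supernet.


Original prefix: /21
Number of subnets: 8 = 2^3
New prefix = 21 - 3 = 18
Supernet: 30.171.0.0/18


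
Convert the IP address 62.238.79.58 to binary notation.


62 = 00111110
238 = 11101110
79 = 01001111
58 = 00111010
Binary: 00111110.11101110.01001111.00111010


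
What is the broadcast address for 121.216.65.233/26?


Network: 121.216.65.192/26
Host bits = 6
Set all host bits to 1:
Broadcast: 121.216.65.255


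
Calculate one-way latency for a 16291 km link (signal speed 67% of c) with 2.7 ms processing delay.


Speed = 0.67 * 3e5 km/s = 201000 km/s
Propagation delay = 16291 / 201000 = 0.081 s = 81.0498 ms
Processing delay = 2.7 ms
Total one-way latency = 83.7498 ms


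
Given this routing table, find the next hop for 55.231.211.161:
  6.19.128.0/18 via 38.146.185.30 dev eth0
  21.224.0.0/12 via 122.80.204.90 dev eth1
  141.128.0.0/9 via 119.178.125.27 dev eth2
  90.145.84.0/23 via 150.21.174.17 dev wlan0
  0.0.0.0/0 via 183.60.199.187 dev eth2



Longest prefix match for 55.231.211.161:
  /18 6.19.128.0: no
  /12 21.224.0.0: no
  /9 141.128.0.0: no
  /23 90.145.84.0: no
  /0 0.0.0.0: MATCH
Selected: next-hop 183.60.199.187 via eth2 (matched /0)


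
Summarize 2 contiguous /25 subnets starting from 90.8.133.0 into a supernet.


Original prefix: /25
Number of subnets: 2 = 2^1
New prefix = 25 - 1 = 24
Supernet: 90.8.133.0/24


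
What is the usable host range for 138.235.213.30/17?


Network: 138.235.128.0
Broadcast: 138.235.255.255
First usable = network + 1
Last usable = broadcast - 1
Range: 138.235.128.1 to 138.235.255.254


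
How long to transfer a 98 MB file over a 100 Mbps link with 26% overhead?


Effective throughput = 100 * (1 - 26/100) = 74 Mbps
File size in Mb = 98 * 8 = 784 Mb
Time = 784 / 74
Time = 10.5946 seconds


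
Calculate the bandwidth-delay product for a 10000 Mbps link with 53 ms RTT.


BDP = bandwidth * RTT
= 10000 Mbps * 53 ms
= 10000 * 1e6 * 53 / 1000 bits
= 530000000 bits
= 66250000 bytes
= 64697.2656 KB
BDP = 530000000 bits (66250000 bytes)


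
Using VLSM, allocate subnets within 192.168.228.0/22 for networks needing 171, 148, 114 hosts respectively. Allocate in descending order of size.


171 hosts -> /24 (254 usable): 192.168.228.0/24
148 hosts -> /24 (254 usable): 192.168.229.0/24
114 hosts -> /25 (126 usable): 192.168.230.0/25
Allocation: 192.168.228.0/24 (171 hosts, 254 usable); 192.168.229.0/24 (148 hosts, 254 usable); 192.168.230.0/25 (114 hosts, 126 usable)


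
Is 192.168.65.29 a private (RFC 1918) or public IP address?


RFC 1918 private ranges:
  10.0.0.0/8 (10.0.0.0 - 10.255.255.255)
  172.16.0.0/12 (172.16.0.0 - 172.31.255.255)
  192.168.0.0/16 (192.168.0.0 - 192.168.255.255)
Private (in 192.168.0.0/16)


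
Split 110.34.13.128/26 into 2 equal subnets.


New prefix = 26 + 1 = 27
Each subnet has 32 addresses
  110.34.13.128/27
  110.34.13.160/27
Subnets: 110.34.13.128/27, 110.34.13.160/27


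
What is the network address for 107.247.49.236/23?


IP:   01101011.11110111.00110001.11101100
Mask: 11111111.11111111.11111110.00000000
AND operation:
Net:  01101011.11110111.00110000.00000000
Network: 107.247.48.0/23


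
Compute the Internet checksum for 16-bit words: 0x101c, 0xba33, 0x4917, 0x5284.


Sum all words (with carry folding):
+ 0x101c = 0x101c
+ 0xba33 = 0xca4f
+ 0x4917 = 0x1367
+ 0x5284 = 0x65eb
One's complement: ~0x65eb
Checksum = 0x9a14


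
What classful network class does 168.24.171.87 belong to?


First octet: 168
Binary: 10101000
10xxxxxx -> Class B (128-191)
Class B, default mask 255.255.0.0 (/16)


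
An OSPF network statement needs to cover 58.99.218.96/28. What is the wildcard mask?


Subnet mask: 255.255.255.240
Wildcard = 255.255.255.255 - subnet mask
255 - 255 = 0
255 - 255 = 0
255 - 255 = 0
255 - 240 = 15
Wildcard: 0.0.0.15


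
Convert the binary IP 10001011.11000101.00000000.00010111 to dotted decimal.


10001011 = 139
11000101 = 197
00000000 = 0
00010111 = 23
IP: 139.197.0.23


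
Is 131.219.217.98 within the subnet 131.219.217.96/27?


Subnet network: 131.219.217.96
Test IP AND mask: 131.219.217.96
Yes, 131.219.217.98 is in 131.219.217.96/27


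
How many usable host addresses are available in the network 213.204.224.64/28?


Host bits = 32 - 28 = 4
Total addresses = 2^4 = 16
Usable = total - 2 (network and broadcast)
Usable hosts: 14


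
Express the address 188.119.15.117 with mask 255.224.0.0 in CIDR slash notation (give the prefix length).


Binary: 11111111.11100000.00000000.00000000
Count leading 1s
Prefix: /11


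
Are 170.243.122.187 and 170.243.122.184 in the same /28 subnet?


Mask: 255.255.255.240
170.243.122.187 AND mask = 170.243.122.176
170.243.122.184 AND mask = 170.243.122.176
Yes, same subnet (170.243.122.176)


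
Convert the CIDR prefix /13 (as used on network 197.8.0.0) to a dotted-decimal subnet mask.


/13 means 13 network bits, 19 host bits
Binary: 11111111111110000000000000000000
Mask: 255.248.0.0


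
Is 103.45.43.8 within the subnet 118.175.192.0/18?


Subnet network: 118.175.192.0
Test IP AND mask: 103.45.0.0
No, 103.45.43.8 is not in 118.175.192.0/18


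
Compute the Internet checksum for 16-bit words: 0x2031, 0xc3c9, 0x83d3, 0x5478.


Sum all words (with carry folding):
+ 0x2031 = 0x2031
+ 0xc3c9 = 0xe3fa
+ 0x83d3 = 0x67ce
+ 0x5478 = 0xbc46
One's complement: ~0xbc46
Checksum = 0x43b9


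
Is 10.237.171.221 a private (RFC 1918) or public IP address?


RFC 1918 private ranges:
  10.0.0.0/8 (10.0.0.0 - 10.255.255.255)
  172.16.0.0/12 (172.16.0.0 - 172.31.255.255)
  192.168.0.0/16 (192.168.0.0 - 192.168.255.255)
Private (in 10.0.0.0/8)


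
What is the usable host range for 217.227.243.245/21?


Network: 217.227.240.0
Broadcast: 217.227.247.255
First usable = network + 1
Last usable = broadcast - 1
Range: 217.227.240.1 to 217.227.247.254


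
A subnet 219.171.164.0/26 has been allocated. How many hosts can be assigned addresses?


Host bits = 32 - 26 = 6
Total addresses = 2^6 = 64
Usable = total - 2 (network and broadcast)
Usable hosts: 62


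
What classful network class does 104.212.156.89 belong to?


First octet: 104
Binary: 01101000
0xxxxxxx -> Class A (1-126)
Class A, default mask 255.0.0.0 (/8)


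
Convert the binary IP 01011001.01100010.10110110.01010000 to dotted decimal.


01011001 = 89
01100010 = 98
10110110 = 182
01010000 = 80
IP: 89.98.182.80


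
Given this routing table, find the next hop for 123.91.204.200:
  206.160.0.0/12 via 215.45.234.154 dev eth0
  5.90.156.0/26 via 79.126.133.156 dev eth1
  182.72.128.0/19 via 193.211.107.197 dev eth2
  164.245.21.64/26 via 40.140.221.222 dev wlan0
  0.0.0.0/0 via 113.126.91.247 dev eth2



Longest prefix match for 123.91.204.200:
  /12 206.160.0.0: no
  /26 5.90.156.0: no
  /19 182.72.128.0: no
  /26 164.245.21.64: no
  /0 0.0.0.0: MATCH
Selected: next-hop 113.126.91.247 via eth2 (matched /0)


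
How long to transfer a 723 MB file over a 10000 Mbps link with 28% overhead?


Effective throughput = 10000 * (1 - 28/100) = 7200 Mbps
File size in Mb = 723 * 8 = 5784 Mb
Time = 5784 / 7200
Time = 0.8033 seconds


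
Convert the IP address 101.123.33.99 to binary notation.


101 = 01100101
123 = 01111011
33 = 00100001
99 = 01100011
Binary: 01100101.01111011.00100001.01100011


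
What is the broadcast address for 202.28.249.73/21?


Network: 202.28.248.0/21
Host bits = 11
Set all host bits to 1:
Broadcast: 202.28.255.255


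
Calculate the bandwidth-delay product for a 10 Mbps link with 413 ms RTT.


BDP = bandwidth * RTT
= 10 Mbps * 413 ms
= 10 * 1e6 * 413 / 1000 bits
= 4130000 bits
= 516250 bytes
= 504.1504 KB
BDP = 4130000 bits (516250 bytes)


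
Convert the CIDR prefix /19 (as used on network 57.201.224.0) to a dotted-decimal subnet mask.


/19 means 19 network bits, 13 host bits
Binary: 11111111111111111110000000000000
Mask: 255.255.224.0


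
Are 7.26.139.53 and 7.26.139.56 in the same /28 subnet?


Mask: 255.255.255.240
7.26.139.53 AND mask = 7.26.139.48
7.26.139.56 AND mask = 7.26.139.48
Yes, same subnet (7.26.139.48)


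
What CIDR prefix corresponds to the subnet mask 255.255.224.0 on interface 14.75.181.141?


Binary: 11111111.11111111.11100000.00000000
Count leading 1s
Prefix: /19


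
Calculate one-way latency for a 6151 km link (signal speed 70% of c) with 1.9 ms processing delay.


Speed = 0.7 * 3e5 km/s = 210000 km/s
Propagation delay = 6151 / 210000 = 0.0293 s = 29.2905 ms
Processing delay = 1.9 ms
Total one-way latency = 31.1905 ms


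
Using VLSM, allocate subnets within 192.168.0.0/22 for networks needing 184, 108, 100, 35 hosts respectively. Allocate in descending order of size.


184 hosts -> /24 (254 usable): 192.168.0.0/24
108 hosts -> /25 (126 usable): 192.168.1.0/25
100 hosts -> /25 (126 usable): 192.168.1.128/25
35 hosts -> /26 (62 usable): 192.168.2.0/26
Allocation: 192.168.0.0/24 (184 hosts, 254 usable); 192.168.1.0/25 (108 hosts, 126 usable); 192.168.1.128/25 (100 hosts, 126 usable); 192.168.2.0/26 (35 hosts, 62 usable)


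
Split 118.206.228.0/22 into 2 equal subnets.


New prefix = 22 + 1 = 23
Each subnet has 512 addresses
  118.206.228.0/23
  118.206.230.0/23
Subnets: 118.206.228.0/23, 118.206.230.0/23


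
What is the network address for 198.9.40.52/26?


IP:   11000110.00001001.00101000.00110100
Mask: 11111111.11111111.11111111.11000000
AND operation:
Net:  11000110.00001001.00101000.00000000
Network: 198.9.40.0/26


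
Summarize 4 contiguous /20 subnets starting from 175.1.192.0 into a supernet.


Original prefix: /20
Number of subnets: 4 = 2^2
New prefix = 20 - 2 = 18
Supernet: 175.1.192.0/18


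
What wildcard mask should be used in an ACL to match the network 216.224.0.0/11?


Subnet mask: 255.224.0.0
Wildcard = 255.255.255.255 - subnet mask
255 - 255 = 0
255 - 224 = 31
255 - 0 = 255
255 - 0 = 255
Wildcard: 0.31.255.255


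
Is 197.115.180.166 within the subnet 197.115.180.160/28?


Subnet network: 197.115.180.160
Test IP AND mask: 197.115.180.160
Yes, 197.115.180.166 is in 197.115.180.160/28


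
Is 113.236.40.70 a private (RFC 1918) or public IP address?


RFC 1918 private ranges:
  10.0.0.0/8 (10.0.0.0 - 10.255.255.255)
  172.16.0.0/12 (172.16.0.0 - 172.31.255.255)
  192.168.0.0/16 (192.168.0.0 - 192.168.255.255)
Public (not in any RFC 1918 range)


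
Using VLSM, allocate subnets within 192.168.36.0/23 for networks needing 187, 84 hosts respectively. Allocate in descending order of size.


187 hosts -> /24 (254 usable): 192.168.36.0/24
84 hosts -> /25 (126 usable): 192.168.37.0/25
Allocation: 192.168.36.0/24 (187 hosts, 254 usable); 192.168.37.0/25 (84 hosts, 126 usable)


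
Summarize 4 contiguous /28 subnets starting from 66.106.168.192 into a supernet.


Original prefix: /28
Number of subnets: 4 = 2^2
New prefix = 28 - 2 = 26
Supernet: 66.106.168.192/26


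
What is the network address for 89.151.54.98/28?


IP:   01011001.10010111.00110110.01100010
Mask: 11111111.11111111.11111111.11110000
AND operation:
Net:  01011001.10010111.00110110.01100000
Network: 89.151.54.96/28


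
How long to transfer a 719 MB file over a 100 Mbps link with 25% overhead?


Effective throughput = 100 * (1 - 25/100) = 75 Mbps
File size in Mb = 719 * 8 = 5752 Mb
Time = 5752 / 75
Time = 76.6933 seconds


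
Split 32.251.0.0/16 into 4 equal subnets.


New prefix = 16 + 2 = 18
Each subnet has 16384 addresses
  32.251.0.0/18
  32.251.64.0/18
  32.251.128.0/18
  32.251.192.0/18
Subnets: 32.251.0.0/18, 32.251.64.0/18, 32.251.128.0/18, 32.251.192.0/18


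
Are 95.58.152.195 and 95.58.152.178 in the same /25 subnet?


Mask: 255.255.255.128
95.58.152.195 AND mask = 95.58.152.128
95.58.152.178 AND mask = 95.58.152.128
Yes, same subnet (95.58.152.128)


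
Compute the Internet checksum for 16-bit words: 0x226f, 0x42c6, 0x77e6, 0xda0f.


Sum all words (with carry folding):
+ 0x226f = 0x226f
+ 0x42c6 = 0x6535
+ 0x77e6 = 0xdd1b
+ 0xda0f = 0xb72b
One's complement: ~0xb72b
Checksum = 0x48d4


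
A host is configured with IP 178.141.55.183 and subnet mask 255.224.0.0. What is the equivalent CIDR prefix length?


Binary: 11111111.11100000.00000000.00000000
Count leading 1s
Prefix: /11


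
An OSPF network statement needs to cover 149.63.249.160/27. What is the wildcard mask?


Subnet mask: 255.255.255.224
Wildcard = 255.255.255.255 - subnet mask
255 - 255 = 0
255 - 255 = 0
255 - 255 = 0
255 - 224 = 31
Wildcard: 0.0.0.31


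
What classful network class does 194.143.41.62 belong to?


First octet: 194
Binary: 11000010
110xxxxx -> Class C (192-223)
Class C, default mask 255.255.255.0 (/24)


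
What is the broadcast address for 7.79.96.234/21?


Network: 7.79.96.0/21
Host bits = 11
Set all host bits to 1:
Broadcast: 7.79.103.255


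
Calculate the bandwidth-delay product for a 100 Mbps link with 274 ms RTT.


BDP = bandwidth * RTT
= 100 Mbps * 274 ms
= 100 * 1e6 * 274 / 1000 bits
= 27400000 bits
= 3425000 bytes
= 3344.7266 KB
BDP = 27400000 bits (3425000 bytes)


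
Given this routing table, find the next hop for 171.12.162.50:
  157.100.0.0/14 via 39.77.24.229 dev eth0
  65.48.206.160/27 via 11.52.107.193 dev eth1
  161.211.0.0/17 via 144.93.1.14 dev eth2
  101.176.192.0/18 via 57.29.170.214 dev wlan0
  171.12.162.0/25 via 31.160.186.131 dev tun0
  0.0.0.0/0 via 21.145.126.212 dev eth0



Longest prefix match for 171.12.162.50:
  /14 157.100.0.0: no
  /27 65.48.206.160: no
  /17 161.211.0.0: no
  /18 101.176.192.0: no
  /25 171.12.162.0: MATCH
  /0 0.0.0.0: MATCH
Selected: next-hop 31.160.186.131 via tun0 (matched /25)


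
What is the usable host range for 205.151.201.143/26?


Network: 205.151.201.128
Broadcast: 205.151.201.191
First usable = network + 1
Last usable = broadcast - 1
Range: 205.151.201.129 to 205.151.201.190


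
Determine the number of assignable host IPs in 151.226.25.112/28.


Host bits = 32 - 28 = 4
Total addresses = 2^4 = 16
Usable = total - 2 (network and broadcast)
Usable hosts: 14


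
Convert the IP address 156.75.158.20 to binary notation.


156 = 10011100
75 = 01001011
158 = 10011110
20 = 00010100
Binary: 10011100.01001011.10011110.00010100


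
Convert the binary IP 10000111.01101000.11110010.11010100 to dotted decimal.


10000111 = 135
01101000 = 104
11110010 = 242
11010100 = 212
IP: 135.104.242.212


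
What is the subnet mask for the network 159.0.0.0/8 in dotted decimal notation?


/8 means 8 network bits, 24 host bits
Binary: 11111111000000000000000000000000
Mask: 255.0.0.0


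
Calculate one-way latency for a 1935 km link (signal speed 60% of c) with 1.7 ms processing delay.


Speed = 0.6 * 3e5 km/s = 180000 km/s
Propagation delay = 1935 / 180000 = 0.0107 s = 10.75 ms
Processing delay = 1.7 ms
Total one-way latency = 12.45 ms


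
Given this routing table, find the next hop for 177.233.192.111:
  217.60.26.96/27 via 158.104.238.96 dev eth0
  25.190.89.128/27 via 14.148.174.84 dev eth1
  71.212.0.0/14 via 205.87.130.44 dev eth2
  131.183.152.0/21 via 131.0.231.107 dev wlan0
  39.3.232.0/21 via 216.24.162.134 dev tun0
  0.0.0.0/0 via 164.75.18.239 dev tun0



Longest prefix match for 177.233.192.111:
  /27 217.60.26.96: no
  /27 25.190.89.128: no
  /14 71.212.0.0: no
  /21 131.183.152.0: no
  /21 39.3.232.0: no
  /0 0.0.0.0: MATCH
Selected: next-hop 164.75.18.239 via tun0 (matched /0)


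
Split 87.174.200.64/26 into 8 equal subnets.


New prefix = 26 + 3 = 29
Each subnet has 8 addresses
  87.174.200.64/29
  87.174.200.72/29
  87.174.200.80/29
  87.174.200.88/29
  87.174.200.96/29
  87.174.200.104/29
  87.174.200.112/29
  87.174.200.120/29
Subnets: 87.174.200.64/29, 87.174.200.72/29, 87.174.200.80/29, 87.174.200.88/29, 87.174.200.96/29, 87.174.200.104/29, 87.174.200.112/29, 87.174.200.120/29


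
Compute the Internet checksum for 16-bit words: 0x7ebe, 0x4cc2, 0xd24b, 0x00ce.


Sum all words (with carry folding):
+ 0x7ebe = 0x7ebe
+ 0x4cc2 = 0xcb80
+ 0xd24b = 0x9dcc
+ 0x00ce = 0x9e9a
One's complement: ~0x9e9a
Checksum = 0x6165


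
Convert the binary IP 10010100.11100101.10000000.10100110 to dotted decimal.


10010100 = 148
11100101 = 229
10000000 = 128
10100110 = 166
IP: 148.229.128.166


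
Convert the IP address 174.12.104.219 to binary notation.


174 = 10101110
12 = 00001100
104 = 01101000
219 = 11011011
Binary: 10101110.00001100.01101000.11011011


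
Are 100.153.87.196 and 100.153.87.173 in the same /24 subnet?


Mask: 255.255.255.0
100.153.87.196 AND mask = 100.153.87.0
100.153.87.173 AND mask = 100.153.87.0
Yes, same subnet (100.153.87.0)


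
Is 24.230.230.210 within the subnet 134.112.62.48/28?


Subnet network: 134.112.62.48
Test IP AND mask: 24.230.230.208
No, 24.230.230.210 is not in 134.112.62.48/28


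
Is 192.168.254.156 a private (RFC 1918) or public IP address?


RFC 1918 private ranges:
  10.0.0.0/8 (10.0.0.0 - 10.255.255.255)
  172.16.0.0/12 (172.16.0.0 - 172.31.255.255)
  192.168.0.0/16 (192.168.0.0 - 192.168.255.255)
Private (in 192.168.0.0/16)


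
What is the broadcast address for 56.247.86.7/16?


Network: 56.247.0.0/16
Host bits = 16
Set all host bits to 1:
Broadcast: 56.247.255.255


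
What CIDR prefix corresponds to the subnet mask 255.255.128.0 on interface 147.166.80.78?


Binary: 11111111.11111111.10000000.00000000
Count leading 1s
Prefix: /17


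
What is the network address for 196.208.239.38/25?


IP:   11000100.11010000.11101111.00100110
Mask: 11111111.11111111.11111111.10000000
AND operation:
Net:  11000100.11010000.11101111.00000000
Network: 196.208.239.0/25


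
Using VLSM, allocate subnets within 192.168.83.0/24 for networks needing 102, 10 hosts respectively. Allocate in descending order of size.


102 hosts -> /25 (126 usable): 192.168.83.0/25
10 hosts -> /28 (14 usable): 192.168.83.128/28
Allocation: 192.168.83.0/25 (102 hosts, 126 usable); 192.168.83.128/28 (10 hosts, 14 usable)


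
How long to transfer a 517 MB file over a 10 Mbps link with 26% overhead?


Effective throughput = 10 * (1 - 26/100) = 7.4 Mbps
File size in Mb = 517 * 8 = 4136 Mb
Time = 4136 / 7.4
Time = 558.9189 seconds


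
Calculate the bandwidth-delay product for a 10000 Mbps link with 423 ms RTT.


BDP = bandwidth * RTT
= 10000 Mbps * 423 ms
= 10000 * 1e6 * 423 / 1000 bits
= 4230000000 bits
= 528750000 bytes
= 516357.4219 KB
BDP = 4230000000 bits (528750000 bytes)


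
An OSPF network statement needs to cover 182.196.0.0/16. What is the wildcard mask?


Subnet mask: 255.255.0.0
Wildcard = 255.255.255.255 - subnet mask
255 - 255 = 0
255 - 255 = 0
255 - 0 = 255
255 - 0 = 255
Wildcard: 0.0.255.255


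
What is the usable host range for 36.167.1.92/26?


Network: 36.167.1.64
Broadcast: 36.167.1.127
First usable = network + 1
Last usable = broadcast - 1
Range: 36.167.1.65 to 36.167.1.126


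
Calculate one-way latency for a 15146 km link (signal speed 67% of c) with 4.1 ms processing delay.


Speed = 0.67 * 3e5 km/s = 201000 km/s
Propagation delay = 15146 / 201000 = 0.0754 s = 75.3532 ms
Processing delay = 4.1 ms
Total one-way latency = 79.4532 ms


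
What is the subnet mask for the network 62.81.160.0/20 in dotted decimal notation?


/20 means 20 network bits, 12 host bits
Binary: 11111111111111111111000000000000
Mask: 255.255.240.0


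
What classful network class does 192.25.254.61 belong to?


First octet: 192
Binary: 11000000
110xxxxx -> Class C (192-223)
Class C, default mask 255.255.255.0 (/24)


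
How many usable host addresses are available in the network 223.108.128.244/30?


Host bits = 32 - 30 = 2
Total addresses = 2^2 = 4
Usable = total - 2 (network and broadcast)
Usable hosts: 2


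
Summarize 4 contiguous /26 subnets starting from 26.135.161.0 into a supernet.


Original prefix: /26
Number of subnets: 4 = 2^2
New prefix = 26 - 2 = 24
Supernet: 26.135.161.0/24


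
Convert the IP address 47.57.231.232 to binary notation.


47 = 00101111
57 = 00111001
231 = 11100111
232 = 11101000
Binary: 00101111.00111001.11100111.11101000


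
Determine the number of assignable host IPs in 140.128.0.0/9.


Host bits = 32 - 9 = 23
Total addresses = 2^23 = 8388608
Usable = total - 2 (network and broadcast)
Usable hosts: 8388606


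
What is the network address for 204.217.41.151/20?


IP:   11001100.11011001.00101001.10010111
Mask: 11111111.11111111.11110000.00000000
AND operation:
Net:  11001100.11011001.00100000.00000000
Network: 204.217.32.0/20


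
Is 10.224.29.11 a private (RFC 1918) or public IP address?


RFC 1918 private ranges:
  10.0.0.0/8 (10.0.0.0 - 10.255.255.255)
  172.16.0.0/12 (172.16.0.0 - 172.31.255.255)
  192.168.0.0/16 (192.168.0.0 - 192.168.255.255)
Private (in 10.0.0.0/8)


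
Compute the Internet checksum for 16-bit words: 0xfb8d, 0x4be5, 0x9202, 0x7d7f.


Sum all words (with carry folding):
+ 0xfb8d = 0xfb8d
+ 0x4be5 = 0x4773
+ 0x9202 = 0xd975
+ 0x7d7f = 0x56f5
One's complement: ~0x56f5
Checksum = 0xa90a


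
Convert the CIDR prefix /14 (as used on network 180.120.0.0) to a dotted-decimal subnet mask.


/14 means 14 network bits, 18 host bits
Binary: 11111111111111000000000000000000
Mask: 255.252.0.0


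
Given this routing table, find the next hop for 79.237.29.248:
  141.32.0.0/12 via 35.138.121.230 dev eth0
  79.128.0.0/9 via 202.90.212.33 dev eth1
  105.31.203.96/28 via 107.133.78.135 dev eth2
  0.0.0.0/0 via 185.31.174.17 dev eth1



Longest prefix match for 79.237.29.248:
  /12 141.32.0.0: no
  /9 79.128.0.0: MATCH
  /28 105.31.203.96: no
  /0 0.0.0.0: MATCH
Selected: next-hop 202.90.212.33 via eth1 (matched /9)


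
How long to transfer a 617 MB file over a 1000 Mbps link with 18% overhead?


Effective throughput = 1000 * (1 - 18/100) = 820.0 Mbps
File size in Mb = 617 * 8 = 4936 Mb
Time = 4936 / 820.0
Time = 6.0195 seconds


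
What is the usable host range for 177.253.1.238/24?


Network: 177.253.1.0
Broadcast: 177.253.1.255
First usable = network + 1
Last usable = broadcast - 1
Range: 177.253.1.1 to 177.253.1.254


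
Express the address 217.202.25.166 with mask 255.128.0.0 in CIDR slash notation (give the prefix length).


Binary: 11111111.10000000.00000000.00000000
Count leading 1s
Prefix: /9


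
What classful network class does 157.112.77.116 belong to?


First octet: 157
Binary: 10011101
10xxxxxx -> Class B (128-191)
Class B, default mask 255.255.0.0 (/16)


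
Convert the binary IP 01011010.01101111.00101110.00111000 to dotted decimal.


01011010 = 90
01101111 = 111
00101110 = 46
00111000 = 56
IP: 90.111.46.56


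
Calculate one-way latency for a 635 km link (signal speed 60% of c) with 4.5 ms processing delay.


Speed = 0.6 * 3e5 km/s = 180000 km/s
Propagation delay = 635 / 180000 = 0.0035 s = 3.5278 ms
Processing delay = 4.5 ms
Total one-way latency = 8.0278 ms


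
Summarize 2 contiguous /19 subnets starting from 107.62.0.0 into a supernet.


Original prefix: /19
Number of subnets: 2 = 2^1
New prefix = 19 - 1 = 18
Supernet: 107.62.0.0/18


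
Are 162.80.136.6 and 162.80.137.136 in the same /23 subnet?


Mask: 255.255.254.0
162.80.136.6 AND mask = 162.80.136.0
162.80.137.136 AND mask = 162.80.136.0
Yes, same subnet (162.80.136.0)


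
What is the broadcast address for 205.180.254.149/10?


Network: 205.128.0.0/10
Host bits = 22
Set all host bits to 1:
Broadcast: 205.191.255.255


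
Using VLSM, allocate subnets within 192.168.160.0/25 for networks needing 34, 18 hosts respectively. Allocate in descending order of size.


34 hosts -> /26 (62 usable): 192.168.160.0/26
18 hosts -> /27 (30 usable): 192.168.160.64/27
Allocation: 192.168.160.0/26 (34 hosts, 62 usable); 192.168.160.64/27 (18 hosts, 30 usable)


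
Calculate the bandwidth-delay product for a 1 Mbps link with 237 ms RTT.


BDP = bandwidth * RTT
= 1 Mbps * 237 ms
= 1 * 1e6 * 237 / 1000 bits
= 237000 bits
= 29625 bytes
= 28.9307 KB
BDP = 237000 bits (29625 bytes)


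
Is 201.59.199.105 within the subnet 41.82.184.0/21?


Subnet network: 41.82.184.0
Test IP AND mask: 201.59.192.0
No, 201.59.199.105 is not in 41.82.184.0/21


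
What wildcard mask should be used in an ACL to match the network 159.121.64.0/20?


Subnet mask: 255.255.240.0
Wildcard = 255.255.255.255 - subnet mask
255 - 255 = 0
255 - 255 = 0
255 - 240 = 15
255 - 0 = 255
Wildcard: 0.0.15.255


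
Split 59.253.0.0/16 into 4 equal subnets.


New prefix = 16 + 2 = 18
Each subnet has 16384 addresses
  59.253.0.0/18
  59.253.64.0/18
  59.253.128.0/18
  59.253.192.0/18
Subnets: 59.253.0.0/18, 59.253.64.0/18, 59.253.128.0/18, 59.253.192.0/18


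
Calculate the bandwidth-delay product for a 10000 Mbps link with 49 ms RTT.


BDP = bandwidth * RTT
= 10000 Mbps * 49 ms
= 10000 * 1e6 * 49 / 1000 bits
= 490000000 bits
= 61250000 bytes
= 59814.4531 KB
BDP = 490000000 bits (61250000 bytes)


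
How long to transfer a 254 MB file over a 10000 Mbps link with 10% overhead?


Effective throughput = 10000 * (1 - 10/100) = 9000 Mbps
File size in Mb = 254 * 8 = 2032 Mb
Time = 2032 / 9000
Time = 0.2258 seconds


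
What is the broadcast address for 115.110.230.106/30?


Network: 115.110.230.104/30
Host bits = 2
Set all host bits to 1:
Broadcast: 115.110.230.107


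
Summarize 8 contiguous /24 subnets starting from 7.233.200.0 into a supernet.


Original prefix: /24
Number of subnets: 8 = 2^3
New prefix = 24 - 3 = 21
Supernet: 7.233.200.0/21


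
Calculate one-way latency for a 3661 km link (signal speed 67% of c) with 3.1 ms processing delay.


Speed = 0.67 * 3e5 km/s = 201000 km/s
Propagation delay = 3661 / 201000 = 0.0182 s = 18.2139 ms
Processing delay = 3.1 ms
Total one-way latency = 21.3139 ms


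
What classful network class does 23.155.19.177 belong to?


First octet: 23
Binary: 00010111
0xxxxxxx -> Class A (1-126)
Class A, default mask 255.0.0.0 (/8)


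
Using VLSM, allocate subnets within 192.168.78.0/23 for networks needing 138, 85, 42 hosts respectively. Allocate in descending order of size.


138 hosts -> /24 (254 usable): 192.168.78.0/24
85 hosts -> /25 (126 usable): 192.168.79.0/25
42 hosts -> /26 (62 usable): 192.168.79.128/26
Allocation: 192.168.78.0/24 (138 hosts, 254 usable); 192.168.79.0/25 (85 hosts, 126 usable); 192.168.79.128/26 (42 hosts, 62 usable)


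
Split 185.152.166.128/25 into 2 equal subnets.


New prefix = 25 + 1 = 26
Each subnet has 64 addresses
  185.152.166.128/26
  185.152.166.192/26
Subnets: 185.152.166.128/26, 185.152.166.192/26


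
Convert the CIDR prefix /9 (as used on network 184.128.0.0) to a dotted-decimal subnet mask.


/9 means 9 network bits, 23 host bits
Binary: 11111111100000000000000000000000
Mask: 255.128.0.0


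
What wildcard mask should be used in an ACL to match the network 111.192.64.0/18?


Subnet mask: 255.255.192.0
Wildcard = 255.255.255.255 - subnet mask
255 - 255 = 0
255 - 255 = 0
255 - 192 = 63
255 - 0 = 255
Wildcard: 0.0.63.255


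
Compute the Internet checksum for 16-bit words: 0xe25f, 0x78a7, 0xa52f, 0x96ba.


Sum all words (with carry folding):
+ 0xe25f = 0xe25f
+ 0x78a7 = 0x5b07
+ 0xa52f = 0x0037
+ 0x96ba = 0x96f1
One's complement: ~0x96f1
Checksum = 0x690e


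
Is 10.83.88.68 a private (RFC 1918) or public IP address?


RFC 1918 private ranges:
  10.0.0.0/8 (10.0.0.0 - 10.255.255.255)
  172.16.0.0/12 (172.16.0.0 - 172.31.255.255)
  192.168.0.0/16 (192.168.0.0 - 192.168.255.255)
Private (in 10.0.0.0/8)


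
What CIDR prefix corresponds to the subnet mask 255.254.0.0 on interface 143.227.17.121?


Binary: 11111111.11111110.00000000.00000000
Count leading 1s
Prefix: /15


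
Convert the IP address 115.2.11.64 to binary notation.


115 = 01110011
2 = 00000010
11 = 00001011
64 = 01000000
Binary: 01110011.00000010.00001011.01000000


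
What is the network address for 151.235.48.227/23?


IP:   10010111.11101011.00110000.11100011
Mask: 11111111.11111111.11111110.00000000
AND operation:
Net:  10010111.11101011.00110000.00000000
Network: 151.235.48.0/23


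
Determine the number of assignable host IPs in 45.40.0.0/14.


Host bits = 32 - 14 = 18
Total addresses = 2^18 = 262144
Usable = total - 2 (network and broadcast)
Usable hosts: 262142


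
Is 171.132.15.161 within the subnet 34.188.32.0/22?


Subnet network: 34.188.32.0
Test IP AND mask: 171.132.12.0
No, 171.132.15.161 is not in 34.188.32.0/22


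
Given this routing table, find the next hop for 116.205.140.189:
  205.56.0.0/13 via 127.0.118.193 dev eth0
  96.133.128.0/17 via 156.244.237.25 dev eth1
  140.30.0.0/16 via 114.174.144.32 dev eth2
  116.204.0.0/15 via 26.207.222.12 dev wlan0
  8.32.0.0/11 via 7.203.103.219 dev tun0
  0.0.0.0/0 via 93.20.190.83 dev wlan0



Longest prefix match for 116.205.140.189:
  /13 205.56.0.0: no
  /17 96.133.128.0: no
  /16 140.30.0.0: no
  /15 116.204.0.0: MATCH
  /11 8.32.0.0: no
  /0 0.0.0.0: MATCH
Selected: next-hop 26.207.222.12 via wlan0 (matched /15)


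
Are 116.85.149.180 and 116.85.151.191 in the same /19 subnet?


Mask: 255.255.224.0
116.85.149.180 AND mask = 116.85.128.0
116.85.151.191 AND mask = 116.85.128.0
Yes, same subnet (116.85.128.0)


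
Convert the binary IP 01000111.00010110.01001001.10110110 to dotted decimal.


01000111 = 71
00010110 = 22
01001001 = 73
10110110 = 182
IP: 71.22.73.182


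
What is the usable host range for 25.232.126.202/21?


Network: 25.232.120.0
Broadcast: 25.232.127.255
First usable = network + 1
Last usable = broadcast - 1
Range: 25.232.120.1 to 25.232.127.254


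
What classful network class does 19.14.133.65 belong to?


First octet: 19
Binary: 00010011
0xxxxxxx -> Class A (1-126)
Class A, default mask 255.0.0.0 (/8)
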